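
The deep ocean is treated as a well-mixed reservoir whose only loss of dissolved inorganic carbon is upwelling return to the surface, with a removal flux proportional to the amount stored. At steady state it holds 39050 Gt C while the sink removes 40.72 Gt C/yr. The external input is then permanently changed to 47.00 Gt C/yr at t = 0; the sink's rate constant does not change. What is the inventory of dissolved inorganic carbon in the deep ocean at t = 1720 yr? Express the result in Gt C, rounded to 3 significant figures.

44100 Gt C

Residence time τ = M₀/F₀ = 959.0 yr. The eventual steady state is M_∞ = M₀·(F₁/F₀) = 39050 × 47.00/40.72 = 45072 Gt C.
The anomaly ΔM(t) = M(t) − M_∞ decays as ΔM₀·e^(−t/τ) with ΔM₀ = 39050 − 45072 = −6022 Gt C.
At t = 1720 yr, e^(−t/τ) = e^(−1.794) = 0.1664, so ΔM = −1002 Gt C and M = 45072 − 1002 = 44071 Gt C.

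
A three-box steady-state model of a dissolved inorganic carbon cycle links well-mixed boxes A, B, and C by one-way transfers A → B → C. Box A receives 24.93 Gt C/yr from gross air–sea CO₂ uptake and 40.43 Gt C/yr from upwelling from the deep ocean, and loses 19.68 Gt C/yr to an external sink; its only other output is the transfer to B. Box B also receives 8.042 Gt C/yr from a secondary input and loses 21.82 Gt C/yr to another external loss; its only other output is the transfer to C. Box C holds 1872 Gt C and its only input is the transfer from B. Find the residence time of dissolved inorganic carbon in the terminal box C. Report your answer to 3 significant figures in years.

58.7 yr

Box A: F(A→B) = (24.93 + 40.43) − 19.68 = 45.680 Gt C/yr.
Box B: F(B→C) = (45.680 + 8.042) − 21.82 = 31.902 Gt C/yr.
Box C throughput = its input = 31.902 Gt C/yr; τ = 1872 / 31.902 = 58.68 yr.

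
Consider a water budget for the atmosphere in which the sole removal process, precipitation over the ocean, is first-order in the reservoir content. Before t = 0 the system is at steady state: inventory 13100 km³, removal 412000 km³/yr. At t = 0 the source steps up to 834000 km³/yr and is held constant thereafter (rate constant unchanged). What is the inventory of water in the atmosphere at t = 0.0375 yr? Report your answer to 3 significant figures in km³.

22400 km³

The sink rate constant is k = F₀/M₀ = 412000/13100 = 31.45 yr⁻¹.
Solving dM/dt = F₁ − kM with M(0) = M₀ gives M(t) = F₁/k + (M₀ − F₁/k)·e^(−kt).
F₁/k = 834000/31.45 = 26518 km³; kt = 31.45 × 0.0375 = 1.179, e^(−kt) = 0.3075.
M(0.0375) = 26518 + (13100 − 26518) × 0.3075 = 26518 − 4126 = 22392 km³.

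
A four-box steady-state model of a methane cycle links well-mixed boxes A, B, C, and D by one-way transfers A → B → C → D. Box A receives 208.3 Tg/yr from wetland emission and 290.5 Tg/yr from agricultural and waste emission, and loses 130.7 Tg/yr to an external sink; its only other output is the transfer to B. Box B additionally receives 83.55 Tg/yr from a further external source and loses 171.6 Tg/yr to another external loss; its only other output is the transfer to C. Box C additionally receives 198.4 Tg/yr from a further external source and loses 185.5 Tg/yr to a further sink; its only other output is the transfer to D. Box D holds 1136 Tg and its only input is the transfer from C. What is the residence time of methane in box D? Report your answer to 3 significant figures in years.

3.88 yr

Box A: F(A→B) = (208.3 + 290.5) − 130.7 = 368.10 Tg/yr.
Box B: F(B→C) = (368.10 + 83.55) − 171.6 = 280.05 Tg/yr.
Box C: F(C→D) = (280.05 + 198.4) − 185.5 = 292.95 Tg/yr.
Box D throughput = its input = 292.95 Tg/yr; τ = 1136 / 292.95 = 3.878 yr.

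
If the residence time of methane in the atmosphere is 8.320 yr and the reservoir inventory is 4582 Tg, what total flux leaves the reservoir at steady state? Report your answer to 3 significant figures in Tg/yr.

F = M / τ = 4582 / 8.320 = 550.7 Tg/yr.

551 Tg/yr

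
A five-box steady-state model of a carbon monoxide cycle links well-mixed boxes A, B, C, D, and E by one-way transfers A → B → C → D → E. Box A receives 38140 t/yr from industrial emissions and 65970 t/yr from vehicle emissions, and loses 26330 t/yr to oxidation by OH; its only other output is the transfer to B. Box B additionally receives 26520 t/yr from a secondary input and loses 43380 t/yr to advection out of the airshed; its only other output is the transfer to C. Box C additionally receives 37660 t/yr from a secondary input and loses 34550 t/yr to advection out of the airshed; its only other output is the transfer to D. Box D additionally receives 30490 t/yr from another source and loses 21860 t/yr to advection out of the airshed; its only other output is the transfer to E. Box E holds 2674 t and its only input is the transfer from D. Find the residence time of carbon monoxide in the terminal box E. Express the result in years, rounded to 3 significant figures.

Box A: F(A→B) = (38140 + 65970) − 26330 = 77780 t/yr.
Box B: F(B→C) = (77780 + 26520) − 43380 = 60920 t/yr.
Box C: F(C→D) = (60920 + 37660) − 34550 = 64030 t/yr.
Box D: F(D→E) = (64030 + 30490) − 21860 = 72660 t/yr.
Box E throughput = its input = 72660 t/yr; τ = 2674 / 72660 = 0.03680 yr.

0.0368 yr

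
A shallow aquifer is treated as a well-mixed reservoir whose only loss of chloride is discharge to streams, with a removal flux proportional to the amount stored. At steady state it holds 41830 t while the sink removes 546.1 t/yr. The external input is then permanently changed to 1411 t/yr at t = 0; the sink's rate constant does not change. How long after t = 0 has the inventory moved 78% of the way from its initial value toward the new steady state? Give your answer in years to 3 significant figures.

τ = M₀/F₀ = 41830/546.1 = 76.60 yr.
The remaining gap fraction is e^(−t/τ); 78% covered ⇒ e^(−t/τ) = 0.220.
t = −τ ln(0.220) = 76.60 × 1.514 = 116.0 yr.

116 yr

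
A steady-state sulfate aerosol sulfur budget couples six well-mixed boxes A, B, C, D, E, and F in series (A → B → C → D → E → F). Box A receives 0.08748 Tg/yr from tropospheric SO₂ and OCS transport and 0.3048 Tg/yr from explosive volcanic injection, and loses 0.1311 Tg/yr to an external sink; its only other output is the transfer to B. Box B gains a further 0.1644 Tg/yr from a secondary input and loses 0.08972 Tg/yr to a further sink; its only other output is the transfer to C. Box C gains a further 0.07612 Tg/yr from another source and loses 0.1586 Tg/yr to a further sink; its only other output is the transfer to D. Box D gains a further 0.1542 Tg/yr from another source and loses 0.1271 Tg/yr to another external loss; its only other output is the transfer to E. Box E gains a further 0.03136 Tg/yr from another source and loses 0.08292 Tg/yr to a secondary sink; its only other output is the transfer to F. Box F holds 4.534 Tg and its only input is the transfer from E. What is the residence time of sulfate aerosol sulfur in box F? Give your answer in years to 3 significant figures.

19.8 yr

Box A: F(A→B) = (0.08748 + 0.3048) − 0.1311 = 0.26118 Tg/yr.
Box B: F(B→C) = (0.26118 + 0.1644) − 0.08972 = 0.33586 Tg/yr.
Box C: F(C→D) = (0.33586 + 0.07612) − 0.1586 = 0.25338 Tg/yr.
Box D: F(D→E) = (0.25338 + 0.1542) − 0.1271 = 0.28048 Tg/yr.
Box E: F(E→F) = (0.28048 + 0.03136) − 0.08292 = 0.22892 Tg/yr.
Box F throughput = its input = 0.22892 Tg/yr; τ = 4.534 / 0.22892 = 19.81 yr.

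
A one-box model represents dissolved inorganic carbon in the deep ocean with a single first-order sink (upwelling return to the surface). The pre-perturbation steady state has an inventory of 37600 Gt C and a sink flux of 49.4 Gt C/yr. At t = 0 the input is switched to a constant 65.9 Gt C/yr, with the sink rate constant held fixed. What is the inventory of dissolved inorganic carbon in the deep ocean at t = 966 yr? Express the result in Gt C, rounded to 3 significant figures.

46600 Gt C

Residence time τ = M₀/F₀ = 761.1 yr. The eventual steady state is M_∞ = M₀·(F₁/F₀) = 37600 × 65.9/49.4 = 50159 Gt C.
The anomaly ΔM(t) = M(t) − M_∞ decays as ΔM₀·e^(−t/τ) with ΔM₀ = 37600 − 50159 = −12560 Gt C.
At t = 966 yr, e^(−t/τ) = e^(−1.269) = 0.2811, so ΔM = −3530 Gt C and M = 50159 − 3530 = 46629 Gt C.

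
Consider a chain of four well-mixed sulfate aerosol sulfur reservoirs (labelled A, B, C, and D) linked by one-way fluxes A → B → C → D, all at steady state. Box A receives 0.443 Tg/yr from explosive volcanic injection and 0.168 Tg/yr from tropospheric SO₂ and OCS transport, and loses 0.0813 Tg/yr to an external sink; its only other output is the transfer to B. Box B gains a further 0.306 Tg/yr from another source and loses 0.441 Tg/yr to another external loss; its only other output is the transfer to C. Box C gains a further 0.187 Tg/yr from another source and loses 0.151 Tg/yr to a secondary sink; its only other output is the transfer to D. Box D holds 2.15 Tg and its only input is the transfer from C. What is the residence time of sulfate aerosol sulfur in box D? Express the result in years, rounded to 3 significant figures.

Box A: F(A→B) = (0.443 + 0.168) − 0.0813 = 0.52970 Tg/yr.
Box B: F(B→C) = (0.52970 + 0.306) − 0.441 = 0.39470 Tg/yr.
Box C: F(C→D) = (0.39470 + 0.187) − 0.151 = 0.43070 Tg/yr.
Box D throughput = its input = 0.43070 Tg/yr; τ = 2.15 / 0.43070 = 4.992 yr.

4.99 yr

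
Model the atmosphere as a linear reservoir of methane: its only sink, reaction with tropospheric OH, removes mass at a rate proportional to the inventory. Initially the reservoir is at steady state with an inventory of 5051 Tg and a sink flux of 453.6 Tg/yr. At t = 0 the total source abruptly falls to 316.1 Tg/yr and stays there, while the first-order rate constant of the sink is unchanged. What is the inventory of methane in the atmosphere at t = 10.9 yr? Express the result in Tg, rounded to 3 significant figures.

τ = M₀/F₀ = 5051/453.6 = 11.14 yr; rate constant k = 1/τ.
New steady state M_∞ = F₁/k = F₁·τ = 316.1 × 11.14 = 3519.9 Tg.
M(t) = M_∞ + (M₀ − M_∞)·e^(−t/τ); t/τ = 10.9/11.14 = 0.9789, so e^(−t/τ) = 0.3757.
M(t) = 3519.9 + 1531 × 0.3757 = 4095.2 Tg.

4100 Tg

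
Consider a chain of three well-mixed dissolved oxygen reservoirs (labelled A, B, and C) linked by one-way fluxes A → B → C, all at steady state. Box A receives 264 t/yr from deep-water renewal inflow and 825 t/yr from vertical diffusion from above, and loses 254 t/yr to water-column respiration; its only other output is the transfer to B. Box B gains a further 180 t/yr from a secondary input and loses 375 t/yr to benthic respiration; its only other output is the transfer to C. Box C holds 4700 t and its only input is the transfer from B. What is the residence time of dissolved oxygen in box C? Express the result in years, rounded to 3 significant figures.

7.34 yr

Box A: F(A→B) = (264 + 825) − 254 = 835.00 t/yr.
Box B: F(B→C) = (835.00 + 180) − 375 = 640.00 t/yr.
Box C throughput = its input = 640.00 t/yr; τ = 4700 / 640.00 = 7.344 yr.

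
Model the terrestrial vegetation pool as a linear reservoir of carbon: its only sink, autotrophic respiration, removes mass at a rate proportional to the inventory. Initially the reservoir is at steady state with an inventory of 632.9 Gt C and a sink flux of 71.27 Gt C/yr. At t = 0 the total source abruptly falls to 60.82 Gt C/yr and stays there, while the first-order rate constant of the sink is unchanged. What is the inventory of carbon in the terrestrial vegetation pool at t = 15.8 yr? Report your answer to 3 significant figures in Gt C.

556 Gt C

Residence time τ = M₀/F₀ = 8.880 yr. The eventual steady state is M_∞ = M₀·(F₁/F₀) = 632.9 × 60.82/71.27 = 540.10 Gt C.
The anomaly ΔM(t) = M(t) − M_∞ decays as ΔM₀·e^(−t/τ) with ΔM₀ = 632.9 − 540.10 = 92.80 Gt C.
At t = 15.8 yr, e^(−t/τ) = e^(−1.779) = 0.1688, so ΔM = 15.66 Gt C and M = 540.10 + 15.66 = 555.76 Gt C.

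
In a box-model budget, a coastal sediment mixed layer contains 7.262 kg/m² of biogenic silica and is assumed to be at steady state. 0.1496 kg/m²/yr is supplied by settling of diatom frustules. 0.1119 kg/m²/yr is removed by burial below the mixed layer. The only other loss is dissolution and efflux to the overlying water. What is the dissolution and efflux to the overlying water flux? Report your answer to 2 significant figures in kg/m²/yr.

0.038 kg/m²/yr

At steady state ΣF_in = ΣF_out.
ΣF_in = 0.14960 kg/m²/yr.
Dissolution and efflux to the overlying water flux = ΣF_in − (0.1119) = 0.14960 − 0.1119 = 0.03770 kg/m²/yr.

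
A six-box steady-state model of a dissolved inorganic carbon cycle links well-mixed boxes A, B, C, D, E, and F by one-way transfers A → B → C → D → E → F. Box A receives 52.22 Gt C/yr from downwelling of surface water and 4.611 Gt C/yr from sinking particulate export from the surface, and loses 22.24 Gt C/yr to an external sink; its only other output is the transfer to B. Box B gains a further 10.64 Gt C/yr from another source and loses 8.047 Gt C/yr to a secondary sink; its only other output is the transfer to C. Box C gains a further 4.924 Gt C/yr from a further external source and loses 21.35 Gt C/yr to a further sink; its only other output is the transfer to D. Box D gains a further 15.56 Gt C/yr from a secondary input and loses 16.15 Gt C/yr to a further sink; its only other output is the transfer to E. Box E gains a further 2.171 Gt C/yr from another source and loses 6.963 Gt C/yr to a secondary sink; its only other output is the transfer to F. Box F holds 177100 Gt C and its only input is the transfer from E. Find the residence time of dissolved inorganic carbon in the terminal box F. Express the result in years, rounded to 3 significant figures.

11500 yr

Box A: F(A→B) = (52.22 + 4.611) − 22.24 = 34.591 Gt C/yr.
Box B: F(B→C) = (34.591 + 10.64) − 8.047 = 37.184 Gt C/yr.
Box C: F(C→D) = (37.184 + 4.924) − 21.35 = 20.758 Gt C/yr.
Box D: F(D→E) = (20.758 + 15.56) − 16.15 = 20.168 Gt C/yr.
Box E: F(E→F) = (20.168 + 2.171) − 6.963 = 15.376 Gt C/yr.
Box F throughput = its input = 15.376 Gt C/yr; τ = 177100 / 15.376 = 11520 yr.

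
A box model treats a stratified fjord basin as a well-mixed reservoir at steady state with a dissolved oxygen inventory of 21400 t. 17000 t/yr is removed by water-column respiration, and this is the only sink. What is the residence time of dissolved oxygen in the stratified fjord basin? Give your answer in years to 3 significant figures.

τ = M / F = 21400 / 17000 = 1.259 yr.

1.26 yr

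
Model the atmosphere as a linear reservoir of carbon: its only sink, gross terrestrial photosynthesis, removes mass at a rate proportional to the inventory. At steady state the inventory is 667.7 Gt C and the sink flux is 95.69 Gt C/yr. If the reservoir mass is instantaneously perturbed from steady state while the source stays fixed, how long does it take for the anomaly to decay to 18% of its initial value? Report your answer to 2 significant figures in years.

For a linear reservoir the anomaly decays as exp(−t/τ) with τ = M/F = 667.7/95.69 = 6.978 yr.
exp(−t/τ) = 0.18 ⇒ t = −τ ln(0.18) = 6.978 × 1.715 = 11.97 yr.

12 yr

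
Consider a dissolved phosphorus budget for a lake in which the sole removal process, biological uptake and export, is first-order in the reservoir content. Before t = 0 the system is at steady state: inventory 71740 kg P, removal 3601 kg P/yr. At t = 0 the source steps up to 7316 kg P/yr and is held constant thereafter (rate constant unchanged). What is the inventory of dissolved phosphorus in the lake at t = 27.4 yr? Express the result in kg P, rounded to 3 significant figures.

127000 kg P

τ = M₀/F₀ = 71740/3601 = 19.92 yr; rate constant k = 1/τ.
New steady state M_∞ = F₁/k = F₁·τ = 7316 × 19.92 = 145750 kg P.
M(t) = M_∞ + (M₀ − M_∞)·e^(−t/τ); t/τ = 27.4/19.92 = 1.375, so e^(−t/τ) = 0.2528.
M(t) = 145750 − 74010 × 0.2528 = 127040 kg P.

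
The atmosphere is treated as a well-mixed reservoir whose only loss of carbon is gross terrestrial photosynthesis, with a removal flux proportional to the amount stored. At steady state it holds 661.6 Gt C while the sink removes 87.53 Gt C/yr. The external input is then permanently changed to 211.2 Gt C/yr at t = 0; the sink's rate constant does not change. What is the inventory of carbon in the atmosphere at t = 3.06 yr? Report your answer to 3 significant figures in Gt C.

The sink rate constant is k = F₀/M₀ = 87.53/661.6 = 0.1323 yr⁻¹.
Solving dM/dt = F₁ − kM with M(0) = M₀ gives M(t) = F₁/k + (M₀ − F₁/k)·e^(−kt).
F₁/k = 211.2/0.1323 = 1596.4 Gt C; kt = 0.1323 × 3.06 = 0.4048, e^(−kt) = 0.6671.
M(3.06) = 1596.4 + (661.6 − 1596.4) × 0.6671 = 1596.4 − 623.6 = 972.80 Gt C.

973 Gt C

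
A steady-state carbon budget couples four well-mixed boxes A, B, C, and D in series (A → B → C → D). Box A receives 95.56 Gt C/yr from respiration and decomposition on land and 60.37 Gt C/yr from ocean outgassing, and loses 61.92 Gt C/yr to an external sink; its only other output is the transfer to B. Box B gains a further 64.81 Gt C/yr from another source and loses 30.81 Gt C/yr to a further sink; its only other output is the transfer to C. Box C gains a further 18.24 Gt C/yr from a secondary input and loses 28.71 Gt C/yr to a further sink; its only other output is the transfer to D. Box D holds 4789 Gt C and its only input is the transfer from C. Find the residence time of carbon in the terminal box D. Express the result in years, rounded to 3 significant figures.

40.7 yr

Box A: F(A→B) = (95.56 + 60.37) − 61.92 = 94.010 Gt C/yr.
Box B: F(B→C) = (94.010 + 64.81) − 30.81 = 128.01 Gt C/yr.
Box C: F(C→D) = (128.01 + 18.24) − 28.71 = 117.54 Gt C/yr.
Box D throughput = its input = 117.54 Gt C/yr; τ = 4789 / 117.54 = 40.74 yr.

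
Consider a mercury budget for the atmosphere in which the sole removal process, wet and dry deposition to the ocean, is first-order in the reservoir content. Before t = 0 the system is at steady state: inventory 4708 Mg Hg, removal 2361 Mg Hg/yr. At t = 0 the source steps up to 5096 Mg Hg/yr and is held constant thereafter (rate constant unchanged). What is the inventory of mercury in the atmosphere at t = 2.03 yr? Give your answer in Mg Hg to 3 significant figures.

8190 Mg Hg

The sink rate constant is k = F₀/M₀ = 2361/4708 = 0.5015 yr⁻¹.
Solving dM/dt = F₁ − kM with M(0) = M₀ gives M(t) = F₁/k + (M₀ − F₁/k)·e^(−kt).
F₁/k = 5096/0.5015 = 10162 Mg Hg; kt = 0.5015 × 2.03 = 1.018, e^(−kt) = 0.3613.
M(2.03) = 10162 + (4708 − 10162) × 0.3613 = 10162 − 1971 = 8191.3 Mg Hg.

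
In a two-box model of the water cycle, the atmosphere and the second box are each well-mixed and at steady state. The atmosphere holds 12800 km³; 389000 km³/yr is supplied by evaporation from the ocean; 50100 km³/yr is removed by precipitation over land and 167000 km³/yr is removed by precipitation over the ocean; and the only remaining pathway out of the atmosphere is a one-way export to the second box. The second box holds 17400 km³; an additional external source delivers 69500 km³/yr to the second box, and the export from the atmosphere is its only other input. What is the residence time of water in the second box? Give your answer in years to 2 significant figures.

0.072 yr

Balance the atmosphere: ΣF_in = 389000 km³/yr.
Export to the second box = ΣF_in − (50100 + 167000) = 171900 km³/yr.
Total input to the second box = 171900 + 69500 = 241400 km³/yr; at steady state this equals its total output.
τ = M / F = 17400 / 241400 = 0.07208 yr.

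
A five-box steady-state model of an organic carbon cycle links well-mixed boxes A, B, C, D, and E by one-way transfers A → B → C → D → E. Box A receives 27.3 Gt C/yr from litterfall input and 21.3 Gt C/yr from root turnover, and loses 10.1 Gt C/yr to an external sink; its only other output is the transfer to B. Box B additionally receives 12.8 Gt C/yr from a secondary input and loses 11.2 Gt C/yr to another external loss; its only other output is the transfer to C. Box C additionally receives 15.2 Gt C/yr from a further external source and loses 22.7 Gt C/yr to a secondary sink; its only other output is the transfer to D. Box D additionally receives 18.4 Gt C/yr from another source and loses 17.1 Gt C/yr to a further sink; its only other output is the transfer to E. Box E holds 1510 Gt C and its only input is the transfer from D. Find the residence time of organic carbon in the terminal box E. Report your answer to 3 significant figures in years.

44.5 yr

Box A: F(A→B) = (27.3 + 21.3) − 10.1 = 38.500 Gt C/yr.
Box B: F(B→C) = (38.500 + 12.8) − 11.2 = 40.100 Gt C/yr.
Box C: F(C→D) = (40.100 + 15.2) − 22.7 = 32.600 Gt C/yr.
Box D: F(D→E) = (32.600 + 18.4) − 17.1 = 33.900 Gt C/yr.
Box E throughput = its input = 33.900 Gt C/yr; τ = 1510 / 33.900 = 44.54 yr.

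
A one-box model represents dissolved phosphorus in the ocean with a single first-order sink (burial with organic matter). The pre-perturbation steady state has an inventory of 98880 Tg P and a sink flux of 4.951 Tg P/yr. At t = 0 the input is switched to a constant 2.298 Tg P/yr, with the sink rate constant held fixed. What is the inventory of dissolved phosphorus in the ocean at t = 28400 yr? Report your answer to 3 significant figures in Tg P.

58700 Tg P

Residence time τ = M₀/F₀ = 19970 yr. The eventual steady state is M_∞ = M₀·(F₁/F₀) = 98880 × 2.298/4.951 = 45895 Tg P.
The anomaly ΔM(t) = M(t) − M_∞ decays as ΔM₀·e^(−t/τ) with ΔM₀ = 98880 − 45895 = 52980 Tg P.
At t = 28400 yr, e^(−t/τ) = e^(−1.422) = 0.2412, so ΔM = 12780 Tg P and M = 45895 + 12780 = 58677 Tg P.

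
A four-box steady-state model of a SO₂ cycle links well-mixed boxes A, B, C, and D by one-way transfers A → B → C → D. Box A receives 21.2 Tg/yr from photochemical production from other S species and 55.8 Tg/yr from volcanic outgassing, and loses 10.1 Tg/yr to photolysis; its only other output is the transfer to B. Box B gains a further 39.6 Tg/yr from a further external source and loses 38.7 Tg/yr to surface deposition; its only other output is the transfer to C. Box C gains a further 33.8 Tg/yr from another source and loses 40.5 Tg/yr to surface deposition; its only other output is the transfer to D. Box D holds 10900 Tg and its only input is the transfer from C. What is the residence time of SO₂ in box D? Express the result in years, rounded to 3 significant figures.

178 yr

Box A: F(A→B) = (21.2 + 55.8) − 10.1 = 66.900 Tg/yr.
Box B: F(B→C) = (66.900 + 39.6) − 38.7 = 67.800 Tg/yr.
Box C: F(C→D) = (67.800 + 33.8) − 40.5 = 61.100 Tg/yr.
Box D throughput = its input = 61.100 Tg/yr; τ = 10900 / 61.100 = 178.4 yr.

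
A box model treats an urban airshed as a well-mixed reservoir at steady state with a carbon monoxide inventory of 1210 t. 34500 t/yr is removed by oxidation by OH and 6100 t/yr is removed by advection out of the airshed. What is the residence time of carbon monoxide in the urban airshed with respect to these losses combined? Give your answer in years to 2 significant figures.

0.030 yr

Total removal = 34500 + 6100 = 40600 t/yr.
τ = M / ΣF_out = 1210 / 40600 = 0.02980 yr.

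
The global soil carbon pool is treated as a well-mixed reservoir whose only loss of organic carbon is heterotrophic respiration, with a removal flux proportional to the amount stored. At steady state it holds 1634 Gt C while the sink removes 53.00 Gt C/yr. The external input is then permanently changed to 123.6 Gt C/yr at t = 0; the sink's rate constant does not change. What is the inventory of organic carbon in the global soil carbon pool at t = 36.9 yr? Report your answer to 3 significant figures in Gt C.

The sink rate constant is k = F₀/M₀ = 53.00/1634 = 0.03244 yr⁻¹.
Solving dM/dt = F₁ − kM with M(0) = M₀ gives M(t) = F₁/k + (M₀ − F₁/k)·e^(−kt).
F₁/k = 123.6/0.03244 = 3810.6 Gt C; kt = 0.03244 × 36.9 = 1.197, e^(−kt) = 0.3021.
M(36.9) = 3810.6 + (1634 − 3810.6) × 0.3021 = 3810.6 − 657.6 = 3153.0 Gt C.

3150 Gt C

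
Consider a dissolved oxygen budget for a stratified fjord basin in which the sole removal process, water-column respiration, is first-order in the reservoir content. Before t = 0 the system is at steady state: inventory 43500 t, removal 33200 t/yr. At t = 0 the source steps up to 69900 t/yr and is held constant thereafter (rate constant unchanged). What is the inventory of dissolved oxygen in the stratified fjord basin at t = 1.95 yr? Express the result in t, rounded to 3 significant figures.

80700 t

Residence time τ = M₀/F₀ = 1.310 yr. The eventual steady state is M_∞ = M₀·(F₁/F₀) = 43500 × 69900/33200 = 91586 t.
The anomaly ΔM(t) = M(t) − M_∞ decays as ΔM₀·e^(−t/τ) with ΔM₀ = 43500 − 91586 = −48090 t.
At t = 1.95 yr, e^(−t/τ) = e^(−1.488) = 0.2258, so ΔM = −10860 t and M = 91586 − 10860 = 80730 t.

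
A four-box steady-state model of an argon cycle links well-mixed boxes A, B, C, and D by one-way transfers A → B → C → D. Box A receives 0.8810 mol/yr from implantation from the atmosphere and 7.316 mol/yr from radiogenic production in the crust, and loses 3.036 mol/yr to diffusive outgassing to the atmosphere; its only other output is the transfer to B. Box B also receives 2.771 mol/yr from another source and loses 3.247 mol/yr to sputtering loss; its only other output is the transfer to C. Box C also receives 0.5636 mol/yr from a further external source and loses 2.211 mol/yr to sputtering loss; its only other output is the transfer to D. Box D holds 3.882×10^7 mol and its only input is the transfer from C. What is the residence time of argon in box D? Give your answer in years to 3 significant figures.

1.28×10^7 yr

Box A: F(A→B) = (0.8810 + 7.316) − 3.036 = 5.1610 mol/yr.
Box B: F(B→C) = (5.1610 + 2.771) − 3.247 = 4.6850 mol/yr.
Box C: F(C→D) = (4.6850 + 0.5636) − 2.211 = 3.0376 mol/yr.
Box D throughput = its input = 3.0376 mol/yr; τ = 3.882×10^7 / 3.0376 = 1.278×10^7 yr.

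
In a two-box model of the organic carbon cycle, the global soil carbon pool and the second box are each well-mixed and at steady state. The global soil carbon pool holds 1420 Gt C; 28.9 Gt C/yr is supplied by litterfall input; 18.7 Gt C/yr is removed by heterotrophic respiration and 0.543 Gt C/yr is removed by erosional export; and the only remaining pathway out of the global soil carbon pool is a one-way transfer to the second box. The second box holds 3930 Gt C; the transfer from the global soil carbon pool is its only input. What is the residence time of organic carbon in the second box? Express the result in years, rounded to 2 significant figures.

Balance the global soil carbon pool: ΣF_in = 28.900 Gt C/yr.
Transfer to the second box = ΣF_in − (18.7 + 0.543) = 9.6570 Gt C/yr.
At steady state the output of the second box equals its input, 9.6570 Gt C/yr.
τ = M / F = 3930 / 9.6570 = 407.0 yr.

410 yr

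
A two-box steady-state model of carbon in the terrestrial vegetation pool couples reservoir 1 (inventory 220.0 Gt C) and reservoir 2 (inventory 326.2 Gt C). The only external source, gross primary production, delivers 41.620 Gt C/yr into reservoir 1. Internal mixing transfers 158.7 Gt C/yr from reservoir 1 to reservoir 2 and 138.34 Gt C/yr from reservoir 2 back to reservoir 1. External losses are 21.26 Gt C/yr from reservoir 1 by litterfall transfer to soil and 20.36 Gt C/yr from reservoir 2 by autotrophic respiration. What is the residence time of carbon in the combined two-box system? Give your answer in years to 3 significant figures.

For the system as a whole, the A↔B exchange is internal and contributes nothing to the throughput; only the external sinks remove mass.
M_total = 220.0 + 326.2 = 546.20 Gt C.
ΣF_external_out = 21.26 + 20.36 = 41.620 Gt C/yr.
τ = M_total / ΣF_ext = 546.20 / 41.620 = 13.12 yr.

13.1 yr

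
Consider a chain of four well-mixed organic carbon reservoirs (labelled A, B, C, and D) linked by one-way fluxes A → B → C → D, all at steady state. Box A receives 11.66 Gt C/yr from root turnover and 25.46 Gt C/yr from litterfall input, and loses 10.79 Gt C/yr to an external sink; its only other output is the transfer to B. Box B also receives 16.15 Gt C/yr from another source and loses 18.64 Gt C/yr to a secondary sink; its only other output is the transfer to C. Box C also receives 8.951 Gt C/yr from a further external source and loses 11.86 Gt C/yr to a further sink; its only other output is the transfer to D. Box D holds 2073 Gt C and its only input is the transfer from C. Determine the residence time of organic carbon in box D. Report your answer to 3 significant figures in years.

99.0 yr

Box A: F(A→B) = (11.66 + 25.46) − 10.79 = 26.330 Gt C/yr.
Box B: F(B→C) = (26.330 + 16.15) − 18.64 = 23.840 Gt C/yr.
Box C: F(C→D) = (23.840 + 8.951) − 11.86 = 20.931 Gt C/yr.
Box D throughput = its input = 20.931 Gt C/yr; τ = 2073 / 20.931 = 99.04 yr.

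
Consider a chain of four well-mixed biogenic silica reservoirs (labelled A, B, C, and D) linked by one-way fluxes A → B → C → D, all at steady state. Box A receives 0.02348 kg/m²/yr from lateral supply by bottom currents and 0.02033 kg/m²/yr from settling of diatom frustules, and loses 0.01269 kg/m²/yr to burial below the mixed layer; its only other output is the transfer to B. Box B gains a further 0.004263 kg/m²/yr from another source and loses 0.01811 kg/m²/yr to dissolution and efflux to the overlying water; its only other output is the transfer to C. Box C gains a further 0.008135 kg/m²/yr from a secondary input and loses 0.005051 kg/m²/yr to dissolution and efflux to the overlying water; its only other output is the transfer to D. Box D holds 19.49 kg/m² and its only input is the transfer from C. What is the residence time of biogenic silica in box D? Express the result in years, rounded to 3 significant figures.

957 yr

Box A: F(A→B) = (0.02348 + 0.02033) − 0.01269 = 0.031120 kg/m²/yr.
Box B: F(B→C) = (0.031120 + 0.004263) − 0.01811 = 0.017273 kg/m²/yr.
Box C: F(C→D) = (0.017273 + 0.008135) − 0.005051 = 0.020357 kg/m²/yr.
Box D throughput = its input = 0.020357 kg/m²/yr; τ = 19.49 / 0.020357 = 957.4 yr.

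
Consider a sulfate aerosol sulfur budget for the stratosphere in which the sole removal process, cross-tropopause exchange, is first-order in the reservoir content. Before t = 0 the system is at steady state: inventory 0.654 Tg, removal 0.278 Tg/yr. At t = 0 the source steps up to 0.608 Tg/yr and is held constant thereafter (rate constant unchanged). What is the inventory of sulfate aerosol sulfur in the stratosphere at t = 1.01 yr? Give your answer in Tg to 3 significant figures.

0.925 Tg

The sink rate constant is k = F₀/M₀ = 0.278/0.654 = 0.4251 yr⁻¹.
Solving dM/dt = F₁ − kM with M(0) = M₀ gives M(t) = F₁/k + (M₀ − F₁/k)·e^(−kt).
F₁/k = 0.608/0.4251 = 1.4303 Tg; kt = 0.4251 × 1.01 = 0.4293, e^(−kt) = 0.6509.
M(1.01) = 1.4303 + (0.654 − 1.4303) × 0.6509 = 1.4303 − 0.5054 = 0.92498 Tg.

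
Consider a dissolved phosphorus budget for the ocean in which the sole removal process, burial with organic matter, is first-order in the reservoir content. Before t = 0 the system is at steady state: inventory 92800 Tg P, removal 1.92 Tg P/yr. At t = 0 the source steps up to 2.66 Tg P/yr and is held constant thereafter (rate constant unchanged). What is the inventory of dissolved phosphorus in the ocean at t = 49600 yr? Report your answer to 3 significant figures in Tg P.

116000 Tg P

τ = M₀/F₀ = 92800/1.92 = 48330 yr; rate constant k = 1/τ.
New steady state M_∞ = F₁/k = F₁·τ = 2.66 × 48330 = 128570 Tg P.
M(t) = M_∞ + (M₀ − M_∞)·e^(−t/τ); t/τ = 49600/48330 = 1.026, so e^(−t/τ) = 0.3584.
M(t) = 128570 − 35770 × 0.3584 = 115750 Tg P.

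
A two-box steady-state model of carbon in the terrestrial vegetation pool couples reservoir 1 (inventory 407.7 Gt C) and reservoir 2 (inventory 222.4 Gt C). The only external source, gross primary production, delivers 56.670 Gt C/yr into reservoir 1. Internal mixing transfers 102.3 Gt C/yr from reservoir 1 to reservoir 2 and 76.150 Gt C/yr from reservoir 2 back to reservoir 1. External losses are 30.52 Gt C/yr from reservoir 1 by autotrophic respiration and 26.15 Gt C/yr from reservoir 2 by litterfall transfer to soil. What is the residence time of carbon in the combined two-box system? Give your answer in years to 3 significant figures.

11.1 yr

Residence time in the combined system uses the total inventory and the total *external* removal — internal exchanges between the two boxes cancel.
M_total = 407.7 + 222.4 = 630.10 Gt C.
ΣF_external_out = 30.52 + 26.15 = 56.670 Gt C/yr.
τ = M_total / ΣF_ext = 630.10 / 56.670 = 11.12 yr.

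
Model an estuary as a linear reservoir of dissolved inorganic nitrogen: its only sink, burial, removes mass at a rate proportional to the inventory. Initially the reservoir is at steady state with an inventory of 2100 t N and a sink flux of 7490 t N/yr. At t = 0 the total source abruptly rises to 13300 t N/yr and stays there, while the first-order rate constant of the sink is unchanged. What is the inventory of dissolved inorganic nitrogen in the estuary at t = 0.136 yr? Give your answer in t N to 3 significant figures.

Residence time τ = M₀/F₀ = 0.2804 yr. The eventual steady state is M_∞ = M₀·(F₁/F₀) = 2100 × 13300/7490 = 3729.0 t N.
The anomaly ΔM(t) = M(t) − M_∞ decays as ΔM₀·e^(−t/τ) with ΔM₀ = 2100 − 3729.0 = −1629 t N.
At t = 0.136 yr, e^(−t/τ) = e^(−0.4851) = 0.6157, so ΔM = −1003 t N and M = 3729.0 − 1003 = 2726.1 t N.

2730 t N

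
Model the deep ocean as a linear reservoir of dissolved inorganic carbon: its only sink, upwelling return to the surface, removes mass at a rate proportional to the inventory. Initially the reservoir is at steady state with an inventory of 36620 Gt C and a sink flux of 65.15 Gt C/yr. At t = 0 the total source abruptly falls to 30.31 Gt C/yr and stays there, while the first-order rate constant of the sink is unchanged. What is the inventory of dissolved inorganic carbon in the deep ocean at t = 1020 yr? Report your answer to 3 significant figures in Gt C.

20200 Gt C

τ = M₀/F₀ = 36620/65.15 = 562.1 yr; rate constant k = 1/τ.
New steady state M_∞ = F₁/k = F₁·τ = 30.31 × 562.1 = 17037 Gt C.
M(t) = M_∞ + (M₀ − M_∞)·e^(−t/τ); t/τ = 1020/562.1 = 1.815, so e^(−t/τ) = 0.1629.
M(t) = 17037 + 19580 × 0.1629 = 20227 Gt C.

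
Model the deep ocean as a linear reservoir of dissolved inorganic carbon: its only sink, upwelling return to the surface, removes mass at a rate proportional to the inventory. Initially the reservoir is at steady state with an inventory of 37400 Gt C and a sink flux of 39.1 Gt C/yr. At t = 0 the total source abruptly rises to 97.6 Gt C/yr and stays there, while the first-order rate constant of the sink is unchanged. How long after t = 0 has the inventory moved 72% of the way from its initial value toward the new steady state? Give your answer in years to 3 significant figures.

1220 yr

τ = M₀/F₀ = 37400/39.1 = 956.5 yr.
The remaining gap fraction is e^(−t/τ); 72% covered ⇒ e^(−t/τ) = 0.280.
t = −τ ln(0.280) = 956.5 × 1.273 = 1218 yr.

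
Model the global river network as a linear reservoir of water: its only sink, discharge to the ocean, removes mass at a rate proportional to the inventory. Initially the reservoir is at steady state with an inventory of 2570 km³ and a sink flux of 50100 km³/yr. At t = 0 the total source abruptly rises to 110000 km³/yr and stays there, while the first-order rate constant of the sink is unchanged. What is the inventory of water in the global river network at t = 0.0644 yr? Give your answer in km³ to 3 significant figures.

4770 km³

τ = M₀/F₀ = 2570/50100 = 0.05130 yr; rate constant k = 1/τ.
New steady state M_∞ = F₁/k = F₁·τ = 110000 × 0.05130 = 5642.7 km³.
M(t) = M_∞ + (M₀ − M_∞)·e^(−t/τ); t/τ = 0.0644/0.05130 = 1.255, so e^(−t/τ) = 0.2850.
M(t) = 5642.7 − 3073 × 0.2850 = 4767.1 km³.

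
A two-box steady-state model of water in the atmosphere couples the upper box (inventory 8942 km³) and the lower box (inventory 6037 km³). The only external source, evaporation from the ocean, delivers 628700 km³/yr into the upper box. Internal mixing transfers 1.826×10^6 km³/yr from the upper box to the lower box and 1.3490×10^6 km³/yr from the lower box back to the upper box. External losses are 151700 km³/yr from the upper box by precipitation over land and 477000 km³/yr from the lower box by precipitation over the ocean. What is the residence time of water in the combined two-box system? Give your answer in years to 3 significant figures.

Treat the two boxes together as one reservoir: the mixing fluxes between them are internal recycling, so τ = ΣM / Σ(external losses).
M_total = 8942 + 6037 = 14979 km³.
ΣF_external_out = 151700 + 477000 = 628700 km³/yr.
τ = M_total / ΣF_ext = 14979 / 628700 = 0.02383 yr.

0.0238 yr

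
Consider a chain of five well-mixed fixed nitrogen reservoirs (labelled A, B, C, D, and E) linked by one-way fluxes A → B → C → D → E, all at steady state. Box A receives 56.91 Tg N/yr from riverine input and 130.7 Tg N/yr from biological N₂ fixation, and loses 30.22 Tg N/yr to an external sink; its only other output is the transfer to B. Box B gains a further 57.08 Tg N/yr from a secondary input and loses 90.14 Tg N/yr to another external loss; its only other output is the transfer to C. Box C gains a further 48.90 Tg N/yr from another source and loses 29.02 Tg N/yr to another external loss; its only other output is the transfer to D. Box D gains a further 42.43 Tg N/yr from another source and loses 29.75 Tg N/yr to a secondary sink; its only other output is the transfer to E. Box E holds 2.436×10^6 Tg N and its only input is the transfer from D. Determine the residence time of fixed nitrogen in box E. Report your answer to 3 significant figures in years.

Box A: F(A→B) = (56.91 + 130.7) − 30.22 = 157.39 Tg N/yr.
Box B: F(B→C) = (157.39 + 57.08) − 90.14 = 124.33 Tg N/yr.
Box C: F(C→D) = (124.33 + 48.90) − 29.02 = 144.21 Tg N/yr.
Box D: F(D→E) = (144.21 + 42.43) − 29.75 = 156.89 Tg N/yr.
Box E throughput = its input = 156.89 Tg N/yr; τ = 2.436×10^6 / 156.89 = 15530 yr.

15500 yr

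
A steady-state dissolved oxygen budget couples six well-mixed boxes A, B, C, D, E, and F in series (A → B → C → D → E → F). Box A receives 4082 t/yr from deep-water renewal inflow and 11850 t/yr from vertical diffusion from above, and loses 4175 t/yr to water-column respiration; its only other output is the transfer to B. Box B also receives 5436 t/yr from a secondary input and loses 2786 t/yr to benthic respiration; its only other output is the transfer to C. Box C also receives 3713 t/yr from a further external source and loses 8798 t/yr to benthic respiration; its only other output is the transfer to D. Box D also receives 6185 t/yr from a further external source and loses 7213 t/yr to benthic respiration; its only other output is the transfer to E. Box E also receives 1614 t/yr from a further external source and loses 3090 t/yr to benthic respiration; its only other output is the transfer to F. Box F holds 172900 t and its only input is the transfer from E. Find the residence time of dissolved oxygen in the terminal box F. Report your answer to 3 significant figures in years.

Box A: F(A→B) = (4082 + 11850) − 4175 = 11757 t/yr.
Box B: F(B→C) = (11757 + 5436) − 2786 = 14407 t/yr.
Box C: F(C→D) = (14407 + 3713) − 8798 = 9322.0 t/yr.
Box D: F(D→E) = (9322.0 + 6185) − 7213 = 8294.0 t/yr.
Box E: F(E→F) = (8294.0 + 1614) − 3090 = 6818.0 t/yr.
Box F throughput = its input = 6818.0 t/yr; τ = 172900 / 6818.0 = 25.36 yr.

25.4 yr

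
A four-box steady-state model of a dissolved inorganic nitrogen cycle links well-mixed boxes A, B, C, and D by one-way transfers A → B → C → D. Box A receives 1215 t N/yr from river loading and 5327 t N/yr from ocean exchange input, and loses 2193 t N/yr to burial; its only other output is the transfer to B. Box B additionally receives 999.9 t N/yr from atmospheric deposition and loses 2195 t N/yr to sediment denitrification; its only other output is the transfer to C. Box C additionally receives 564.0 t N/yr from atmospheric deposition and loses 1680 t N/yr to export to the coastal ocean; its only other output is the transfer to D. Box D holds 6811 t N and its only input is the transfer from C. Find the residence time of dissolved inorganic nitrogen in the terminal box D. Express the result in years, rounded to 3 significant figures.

Box A: F(A→B) = (1215 + 5327) − 2193 = 4349.0 t N/yr.
Box B: F(B→C) = (4349.0 + 999.9) − 2195 = 3153.9 t N/yr.
Box C: F(C→D) = (3153.9 + 564.0) − 1680 = 2037.9 t N/yr.
Box D throughput = its input = 2037.9 t N/yr; τ = 6811 / 2037.9 = 3.342 yr.

3.34 yr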